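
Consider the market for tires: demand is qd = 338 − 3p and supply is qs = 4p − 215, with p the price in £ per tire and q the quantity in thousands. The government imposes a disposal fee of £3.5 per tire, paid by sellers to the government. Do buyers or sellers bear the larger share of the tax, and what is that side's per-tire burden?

Before the tax: set 338 − 3p = 4p − 215 → p* = £79, q* = 101.
With the tax collected from sellers, supply shifts: qs = 4(p − 3.5) − 215.
Solving gives q = 95 with buyers paying £81 and sellers receiving £77.5 (the £3.5 wedge).
Per-tire burden: buyers £2, sellers £1.5.
Buyers take the larger share because demand is less price-elastic here (demand slope 3 vs supply slope 4).

Buyers bear the larger share: £2 per tire.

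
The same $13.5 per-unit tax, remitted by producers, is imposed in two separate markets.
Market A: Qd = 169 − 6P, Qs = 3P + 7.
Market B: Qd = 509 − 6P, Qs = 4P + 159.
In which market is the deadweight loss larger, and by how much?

Market B, by $36.45.

Market A: pre-tax P* = $18, Q* = 61; post-tax Q = 34; deadweight loss = $182.25.
Market B: pre-tax P* = $35, Q* = 299; post-tax Q = 266.6; deadweight loss = $218.7.
Difference: $182.25 vs $218.7 → market B is larger by $36.45.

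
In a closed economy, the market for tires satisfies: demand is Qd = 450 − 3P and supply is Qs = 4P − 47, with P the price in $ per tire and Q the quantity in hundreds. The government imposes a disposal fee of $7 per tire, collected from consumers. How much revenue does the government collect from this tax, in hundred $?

Tax revenue = $1575 hundred.

Before the tax: set 450 − 3P = 4P − 47 → P* = $71, Q* = 237.
With the tax collected from consumers, demand (in seller-price terms) shifts: Qd = 450 − 3(P + 7).
Solving gives Q = 225 with consumers paying $75 and producers receiving $68 (the $7 wedge).
Revenue = t · Q = 7 · 225 = $1575.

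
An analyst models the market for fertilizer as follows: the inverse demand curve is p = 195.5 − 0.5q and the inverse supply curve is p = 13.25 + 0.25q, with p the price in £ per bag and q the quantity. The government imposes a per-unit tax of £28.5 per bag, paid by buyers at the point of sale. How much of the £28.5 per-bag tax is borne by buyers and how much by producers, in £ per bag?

Buyers bear £19 per bag; producers bear £9.5 per bag.

Inverting to q(p) form: qd = 391 − 2p; qs = 4p − 53.
Before the tax: set 391 − 2p = 4p − 53 → p* = £74, q* = 243.
With the tax collected from buyers, demand (in seller-price terms) shifts: qd = 391 − 2(p + 28.5).
Solving gives q = 205 with buyers paying £93 and producers receiving £64.5 (the £28.5 wedge).
Burden on buyers: £19; on producers: £9.5. (They sum to £28.5.)
The less price-elastic side of the market bears the larger share of a per-unit tax.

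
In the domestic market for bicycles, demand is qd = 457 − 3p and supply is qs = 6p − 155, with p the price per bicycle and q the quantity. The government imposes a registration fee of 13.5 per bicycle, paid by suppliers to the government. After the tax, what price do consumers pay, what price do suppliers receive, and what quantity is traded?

Without the tax, 457 − 3p = 6p − 155 gives 9p = 612, so p* = 68 and q* = 253.
With the tax collected from suppliers, supply shifts: qs = 6(p − 13.5) − 155.
New equilibrium: consumers pay 77, suppliers receive 63.5, q = 226. (Wedge: pb − ps = 13.5.)
The less price-elastic side of the market bears the larger share of a per-unit tax.

Consumers pay 77; suppliers receive 63.5; quantity = 226.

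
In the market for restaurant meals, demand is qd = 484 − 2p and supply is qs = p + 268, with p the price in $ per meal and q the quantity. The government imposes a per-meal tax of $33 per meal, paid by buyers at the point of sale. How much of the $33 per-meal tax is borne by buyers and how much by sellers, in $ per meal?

Buyers bear $11 per meal; sellers bear $22 per meal.

Without the tax, 484 − 2p = p + 268 gives 3p = 216, so p* = $72 and q* = 340.
With the tax collected from buyers, demand (in seller-price terms) shifts: qd = 484 − 2(p + 33).
Solving gives q = 318 with buyers paying $83 and sellers receiving $50 (the $33 wedge).
Burden on buyers: $11; on sellers: $22. (They sum to $33.)
The less price-elastic side of the market bears the larger share of a per-unit tax.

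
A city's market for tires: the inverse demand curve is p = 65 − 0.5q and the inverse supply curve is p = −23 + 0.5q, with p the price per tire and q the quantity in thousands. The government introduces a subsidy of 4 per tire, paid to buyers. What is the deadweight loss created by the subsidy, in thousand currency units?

Inverting to q(p) form: qd = 130 − 2p; qs = 2p + 46.
Without the subsidy, 130 − 2p = 2p + 46 gives 4p = 84, so p* = 21 and q* = 88.
With a per-unit subsidy paid to buyers, each effectively pays p − 4, so demand becomes qd = 130 − 2(p − 4).
New equilibrium: buyers pay 19, suppliers receive 23, q = 92. (Wedge: pb − ps = −4.)
Quantity rises by |ΔQ| = |88 − 92| = 4.
DWL = ½ · t · |ΔQ| = ½ · 4 · 4 = 8.

Deadweight loss = 8 thousand.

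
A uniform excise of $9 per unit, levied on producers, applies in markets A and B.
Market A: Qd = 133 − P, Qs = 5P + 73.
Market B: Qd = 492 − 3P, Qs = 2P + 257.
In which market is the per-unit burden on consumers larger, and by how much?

Market A: pre-tax P* = $10, Q* = 123; post-tax Q = 115.5; per-unit burden on consumers = $7.5.
Market B: pre-tax P* = $47, Q* = 351; post-tax Q = 340.2; per-unit burden on consumers = $3.6.
Difference: $7.5 vs $3.6 → market A is larger by $3.9.

Market A, by $3.9.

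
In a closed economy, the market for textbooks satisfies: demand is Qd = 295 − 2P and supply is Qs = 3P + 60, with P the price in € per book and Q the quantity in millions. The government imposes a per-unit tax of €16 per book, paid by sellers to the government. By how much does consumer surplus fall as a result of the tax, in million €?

Consumer surplus falls by €1837.44 million.

Without the tax, 295 − 2P = 3P + 60 gives 5P = 235, so P* = €47 and Q* = 201.
With the tax collected from sellers, supply shifts: Qs = 3(P − 16) + 60.
Solving gives Q = 181.8 with buyers paying €56.6 and sellers receiving €40.6 (the €16 wedge).
ΔCS is the trapezoid between Q = 181.8 and Q = 201 of height €9.6: ½ · (201 + 181.8) · 9.6 = €1837.44.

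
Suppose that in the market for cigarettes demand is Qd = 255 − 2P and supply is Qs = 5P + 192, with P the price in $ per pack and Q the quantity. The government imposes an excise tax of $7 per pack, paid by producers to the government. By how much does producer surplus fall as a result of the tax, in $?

Producer surplus falls by $464.

Before the tax: set 255 − 2P = 5P + 192 → P* = $9, Q* = 237.
With the tax collected from producers, supply shifts: Qs = 5(P − 7) + 192.
New equilibrium: consumers pay $14, producers receive $7, Q = 227. (Wedge: Pb − Ps = 7.)
ΔPS is the trapezoid between Q = 227 and Q = 237 of height $2: ½ · (237 + 227) · 2 = $464.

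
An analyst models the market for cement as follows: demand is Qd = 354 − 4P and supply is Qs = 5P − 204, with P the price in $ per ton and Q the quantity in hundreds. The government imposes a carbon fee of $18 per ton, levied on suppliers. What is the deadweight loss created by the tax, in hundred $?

Before the tax: set 354 − 4P = 5P − 204 → P* = $62, Q* = 106.
With the tax collected from suppliers, supply shifts: Qs = 5(P − 18) − 204.
Solving gives Q = 66 with buyers paying $72 and suppliers receiving $54 (the $18 wedge).
Quantity falls by |ΔQ| = |106 − 66| = 40.
DWL = ½ · t · |ΔQ| = ½ · 18 · 40 = $360.

Deadweight loss = $360 hundred.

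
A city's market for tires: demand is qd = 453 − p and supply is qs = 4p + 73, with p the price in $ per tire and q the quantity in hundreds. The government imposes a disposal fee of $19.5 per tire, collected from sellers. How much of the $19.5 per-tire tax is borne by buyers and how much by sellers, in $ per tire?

Without the tax, 453 − p = 4p + 73 gives 5p = 380, so p* = $76 and q* = 377.
With the tax collected from sellers, supply shifts: qs = 4(p − 19.5) + 73.
New equilibrium: buyers pay $91.6, sellers receive $72.1, q = 361.4. (Wedge: pb − ps = 19.5.)
Burden on buyers: $15.6; on sellers: $3.9. (They sum to $19.5.)
The less price-elastic side of the market bears the larger share of a per-unit tax.

Buyers bear $15.6 per tire; sellers bear $3.9 per tire.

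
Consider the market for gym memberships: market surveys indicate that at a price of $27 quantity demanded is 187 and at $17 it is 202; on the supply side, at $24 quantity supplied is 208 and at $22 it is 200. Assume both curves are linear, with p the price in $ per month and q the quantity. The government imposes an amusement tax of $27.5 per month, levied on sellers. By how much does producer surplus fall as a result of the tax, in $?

Producer surplus falls by $1357.5.

Demand slope: (202 − 187)/(17 − 27) = -1.5, so qd = 227.5 − 1.5p.
Supply slope: (200 − 208)/(22 − 24) = 4, so qs = 4p + 112.
Before the tax: set 227.5 − 1.5p = 4p + 112 → p* = $21, q* = 196.
With the tax collected from sellers, supply shifts: qs = 4(p − 27.5) + 112.
New equilibrium: buyers pay $41, sellers receive $13.5, q = 166. (Wedge: pb − ps = 27.5.)
ΔPS is the trapezoid between Q = 166 and Q = 196 of height $7.5: ½ · (196 + 166) · 7.5 = $1357.5.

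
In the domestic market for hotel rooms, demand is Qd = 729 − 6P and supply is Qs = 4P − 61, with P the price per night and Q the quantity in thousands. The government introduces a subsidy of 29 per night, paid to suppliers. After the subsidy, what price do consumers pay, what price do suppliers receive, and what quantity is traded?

Without the subsidy, 729 − 6P = 4P − 61 gives 10P = 790, so P* = 79 and Q* = 255.
With a per-unit subsidy paid to suppliers, each receives P + 29 per unit sold, so supply becomes Qs = 4(P + 29) − 61.
New equilibrium: consumers pay 67.4, suppliers receive 96.4, Q = 324.6. (Wedge: Pb − Ps = −29.)

Consumers pay 67.4; suppliers receive 96.4; quantity = 324.6.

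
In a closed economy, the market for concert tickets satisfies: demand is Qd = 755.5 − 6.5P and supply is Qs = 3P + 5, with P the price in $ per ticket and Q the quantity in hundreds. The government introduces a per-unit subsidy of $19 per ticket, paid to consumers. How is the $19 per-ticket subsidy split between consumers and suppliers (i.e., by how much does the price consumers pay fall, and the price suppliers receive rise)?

Before the subsidy: set 755.5 − 6.5P = 3P + 5 → P* = $79, Q* = 242.
With a per-unit subsidy paid to consumers, each effectively pays P − 19, so demand becomes Qd = 755.5 − 6.5(P − 19).
Solving gives Q = 281 with consumers paying $73 and suppliers receiving $92 (the $19 wedge).
Gain to consumers: $6; to suppliers: $13. (They sum to $19.)

Consumers gain $6 per ticket; suppliers gain $13 per ticket.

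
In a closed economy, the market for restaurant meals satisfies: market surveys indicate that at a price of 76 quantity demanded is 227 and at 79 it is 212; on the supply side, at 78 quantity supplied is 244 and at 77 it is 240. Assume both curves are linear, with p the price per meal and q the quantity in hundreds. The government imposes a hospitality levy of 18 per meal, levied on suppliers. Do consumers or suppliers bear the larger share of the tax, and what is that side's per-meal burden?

Demand slope: (212 − 227)/(79 − 76) = -5, so qd = 607 − 5p.
Supply slope: (240 − 244)/(77 − 78) = 4, so qs = 4p − 68.
Before the tax: set 607 − 5p = 4p − 68 → p* = 75, q* = 232.
With the tax collected from suppliers, supply shifts: qs = 4(p − 18) − 68.
New equilibrium: consumers pay 83, suppliers receive 65, q = 192. (Wedge: pb − ps = 18.)
Per-meal burden: consumers 8, suppliers 10.
Suppliers take the larger share because supply is less price-elastic here (demand slope 5 vs supply slope 4).
The less price-elastic side of the market bears the larger share of a per-unit tax.

Suppliers bear the larger share: 10 per meal.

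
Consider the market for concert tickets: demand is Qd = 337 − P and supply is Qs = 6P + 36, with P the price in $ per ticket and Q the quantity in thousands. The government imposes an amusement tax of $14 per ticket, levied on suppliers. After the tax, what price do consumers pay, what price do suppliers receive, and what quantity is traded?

Before the tax: set 337 − P = 6P + 36 → P* = $43, Q* = 294.
With the tax collected from suppliers, supply shifts: Qs = 6(P − 14) + 36.
Solving gives Q = 282 with consumers paying $55 and suppliers receiving $41 (the $14 wedge).
The less price-elastic side of the market bears the larger share of a per-unit tax.

Consumers pay $55; suppliers receive $41; quantity = 282.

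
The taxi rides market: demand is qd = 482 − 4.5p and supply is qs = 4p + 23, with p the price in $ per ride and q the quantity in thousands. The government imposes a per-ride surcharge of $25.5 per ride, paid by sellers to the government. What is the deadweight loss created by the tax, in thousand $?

Deadweight loss = $688.5 thousand.

Without the tax, 482 − 4.5p = 4p + 23 gives 8.5p = 459, so p* = $54 and q* = 239.
With the tax collected from sellers, supply shifts: qs = 4(p − 25.5) + 23.
New equilibrium: buyers pay $66, sellers receive $40.5, q = 185. (Wedge: pb − ps = 25.5.)
Quantity falls by |ΔQ| = |239 − 185| = 54.
DWL = ½ · t · |ΔQ| = ½ · 25.5 · 54 = $688.5.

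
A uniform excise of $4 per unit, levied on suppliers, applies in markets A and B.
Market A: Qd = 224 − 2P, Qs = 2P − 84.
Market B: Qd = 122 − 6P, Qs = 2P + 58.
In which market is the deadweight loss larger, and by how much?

Market B, by $4.

Market A: pre-tax P* = $77, Q* = 70; post-tax Q = 66; deadweight loss = $8.
Market B: pre-tax P* = $8, Q* = 74; post-tax Q = 68; deadweight loss = $12.
Difference: $8 vs $12 → market B is larger by $4.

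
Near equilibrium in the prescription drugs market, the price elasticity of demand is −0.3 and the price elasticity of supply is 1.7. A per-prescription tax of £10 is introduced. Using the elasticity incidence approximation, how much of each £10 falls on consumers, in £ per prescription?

Incidence ratio: consumers' share ≈ εs / (εs + |εd|) = 1.7 / (1.7 + 0.3) = 0.85.
So consumers bear ≈ 0.85 × £10 = £8.5; producers bear £1.5.

Consumers bear ≈ £8.5 per prescription.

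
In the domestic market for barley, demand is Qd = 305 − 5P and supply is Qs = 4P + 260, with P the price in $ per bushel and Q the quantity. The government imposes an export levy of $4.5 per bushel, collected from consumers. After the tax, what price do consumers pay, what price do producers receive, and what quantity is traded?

Consumers pay $7; producers receive $2.5; quantity = 270.

Before the tax: set 305 − 5P = 4P + 260 → P* = $5, Q* = 280.
With the tax collected from consumers, demand (in seller-price terms) shifts: Qd = 305 − 5(P + 4.5).
New equilibrium: consumers pay $7, producers receive $2.5, Q = 270. (Wedge: Pb − Ps = 4.5.)
The less price-elastic side of the market bears the larger share of a per-unit tax.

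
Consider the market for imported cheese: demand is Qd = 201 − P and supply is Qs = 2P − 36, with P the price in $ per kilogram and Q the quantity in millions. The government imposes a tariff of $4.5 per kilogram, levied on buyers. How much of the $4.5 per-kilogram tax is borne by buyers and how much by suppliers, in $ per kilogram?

Buyers bear $3 per kilogram; suppliers bear $1.5 per kilogram.

Without the tax, 201 − P = 2P − 36 gives 3P = 237, so P* = $79 and Q* = 122.
With the tax collected from buyers, demand (in seller-price terms) shifts: Qd = 201 − (P + 4.5).
Solving gives Q = 119 with buyers paying $82 and suppliers receiving $77.5 (the $4.5 wedge).
Burden on buyers: $3; on suppliers: $1.5. (They sum to $4.5.)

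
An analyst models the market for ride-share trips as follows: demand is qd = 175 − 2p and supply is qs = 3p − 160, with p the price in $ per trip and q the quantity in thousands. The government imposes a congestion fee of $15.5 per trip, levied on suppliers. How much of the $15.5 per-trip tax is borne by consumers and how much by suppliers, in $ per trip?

Before the tax: set 175 − 2p = 3p − 160 → p* = $67, q* = 41.
With the tax collected from suppliers, supply shifts: qs = 3(p − 15.5) − 160.
Solving gives q = 22.4 with consumers paying $76.3 and suppliers receiving $60.8 (the $15.5 wedge).
Burden on consumers: $9.3; on suppliers: $6.2. (They sum to $15.5.)
The less price-elastic side of the market bears the larger share of a per-unit tax.

Consumers bear $9.3 per trip; suppliers bear $6.2 per trip.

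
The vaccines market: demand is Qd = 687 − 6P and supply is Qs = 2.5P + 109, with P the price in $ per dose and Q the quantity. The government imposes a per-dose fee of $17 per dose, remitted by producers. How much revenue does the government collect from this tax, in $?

Tax revenue = $4233.

Before the tax: set 687 − 6P = 2.5P + 109 → P* = $68, Q* = 279.
With the tax collected from producers, supply shifts: Qs = 2.5(P − 17) + 109.
Solving gives Q = 249 with buyers paying $73 and producers receiving $56 (the $17 wedge).
Revenue = t · Q = 17 · 249 = $4233.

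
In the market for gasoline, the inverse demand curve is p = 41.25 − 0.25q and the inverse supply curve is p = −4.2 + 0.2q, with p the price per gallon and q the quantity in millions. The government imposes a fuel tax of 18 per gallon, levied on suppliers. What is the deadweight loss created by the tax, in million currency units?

Inverting to q(p) form: qd = 165 − 4p; qs = 5p + 21.
Without the tax, 165 − 4p = 5p + 21 gives 9p = 144, so p* = 16 and q* = 101.
With the tax collected from suppliers, supply shifts: qs = 5(p − 18) + 21.
New equilibrium: buyers pay 26, suppliers receive 8, q = 61. (Wedge: pb − ps = 18.)
Quantity falls by |ΔQ| = |101 − 61| = 40.
DWL = ½ · t · |ΔQ| = ½ · 18 · 40 = 360.

Deadweight loss = 360 million.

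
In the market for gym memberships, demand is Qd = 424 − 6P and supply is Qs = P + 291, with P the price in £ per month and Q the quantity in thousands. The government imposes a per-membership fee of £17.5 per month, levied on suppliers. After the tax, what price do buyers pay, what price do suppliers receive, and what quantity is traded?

Without the tax, 424 − 6P = P + 291 gives 7P = 133, so P* = £19 and Q* = 310.
With the tax collected from suppliers, supply shifts: Qs = (P − 17.5) + 291.
Solving gives Q = 295 with buyers paying £21.5 and suppliers receiving £4 (the £17.5 wedge).
The less price-elastic side of the market bears the larger share of a per-unit tax.

Buyers pay £21.5; suppliers receive £4; quantity = 295.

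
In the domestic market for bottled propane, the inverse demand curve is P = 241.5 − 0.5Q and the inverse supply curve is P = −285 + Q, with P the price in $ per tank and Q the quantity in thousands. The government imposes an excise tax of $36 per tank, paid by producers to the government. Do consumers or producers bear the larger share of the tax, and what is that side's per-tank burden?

Inverting to Q(P) form: Qd = 483 − 2P; Qs = P + 285.
Before the tax: set 483 − 2P = P + 285 → P* = $66, Q* = 351.
With the tax collected from producers, supply shifts: Qs = (P − 36) + 285.
New equilibrium: consumers pay $78, producers receive $42, Q = 327. (Wedge: Pb − Ps = 36.)
Per-tank burden: consumers $12, producers $24.
Producers take the larger share because supply is less price-elastic here (demand slope 2 vs supply slope 1).
The less price-elastic side of the market bears the larger share of a per-unit tax.

Producers bear the larger share: $24 per tank.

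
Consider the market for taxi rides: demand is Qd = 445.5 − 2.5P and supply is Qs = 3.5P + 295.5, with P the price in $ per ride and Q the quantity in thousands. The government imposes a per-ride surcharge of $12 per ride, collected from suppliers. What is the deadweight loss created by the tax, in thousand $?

Without the tax, 445.5 − 2.5P = 3.5P + 295.5 gives 6P = 150, so P* = $25 and Q* = 383.
With the tax collected from suppliers, supply shifts: Qs = 3.5(P − 12) + 295.5.
New equilibrium: buyers pay $32, suppliers receive $20, Q = 365.5. (Wedge: Pb − Ps = 12.)
Quantity falls by |ΔQ| = |383 − 365.5| = 17.5.
DWL = ½ · t · |ΔQ| = ½ · 12 · 17.5 = $105.

Deadweight loss = $105 thousand.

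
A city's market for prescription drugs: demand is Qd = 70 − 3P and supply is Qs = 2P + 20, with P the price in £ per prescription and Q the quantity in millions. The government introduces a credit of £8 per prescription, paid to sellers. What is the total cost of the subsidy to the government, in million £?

Before the subsidy: set 70 − 3P = 2P + 20 → P* = £10, Q* = 40.
With a per-unit subsidy paid to sellers, each receives P + 8 per unit sold, so supply becomes Qs = 2(P + 8) + 20.
Solving gives Q = 49.6 with consumers paying £6.8 and sellers receiving £14.8 (the £8 wedge).
Outlay = t · Q = 8 · 49.6 = £396.8.

Government outlay = £396.8 million.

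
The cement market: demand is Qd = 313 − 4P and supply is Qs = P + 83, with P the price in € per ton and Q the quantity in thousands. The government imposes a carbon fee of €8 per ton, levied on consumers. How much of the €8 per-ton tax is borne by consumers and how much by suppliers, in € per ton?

Without the tax, 313 − 4P = P + 83 gives 5P = 230, so P* = €46 and Q* = 129.
With the tax collected from consumers, demand (in seller-price terms) shifts: Qd = 313 − 4(P + 8).
New equilibrium: consumers pay €47.6, suppliers receive €39.6, Q = 122.6. (Wedge: Pb − Ps = 8.)
Burden on consumers: €1.6; on suppliers: €6.4. (They sum to €8.)
The less price-elastic side of the market bears the larger share of a per-unit tax.

Consumers bear €1.6 per ton; suppliers bear €6.4 per ton.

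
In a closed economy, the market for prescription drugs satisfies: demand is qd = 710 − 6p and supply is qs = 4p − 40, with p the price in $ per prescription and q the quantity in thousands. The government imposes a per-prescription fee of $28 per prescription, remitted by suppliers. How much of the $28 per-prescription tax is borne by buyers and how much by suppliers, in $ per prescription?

Without the tax, 710 − 6p = 4p − 40 gives 10p = 750, so p* = $75 and q* = 260.
With the tax collected from suppliers, supply shifts: qs = 4(p − 28) − 40.
New equilibrium: buyers pay $86.2, suppliers receive $58.2, q = 192.8. (Wedge: pb − ps = 28.)
Burden on buyers: $11.2; on suppliers: $16.8. (They sum to $28.)

Buyers bear $11.2 per prescription; suppliers bear $16.8 per prescription.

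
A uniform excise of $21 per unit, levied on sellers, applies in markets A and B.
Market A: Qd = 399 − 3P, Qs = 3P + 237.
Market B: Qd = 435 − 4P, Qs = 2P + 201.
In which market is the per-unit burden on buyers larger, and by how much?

Market A: pre-tax P* = $27, Q* = 318; post-tax Q = 286.5; per-unit burden on buyers = $10.5.
Market B: pre-tax P* = $39, Q* = 279; post-tax Q = 251; per-unit burden on buyers = $7.
Difference: $10.5 vs $7 → market A is larger by $3.5.

Market A, by $3.5.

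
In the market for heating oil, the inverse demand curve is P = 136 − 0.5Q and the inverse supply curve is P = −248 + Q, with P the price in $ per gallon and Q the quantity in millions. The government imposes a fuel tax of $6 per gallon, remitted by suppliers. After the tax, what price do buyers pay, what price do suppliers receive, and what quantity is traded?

Inverting to Q(P) form: Qd = 272 − 2P; Qs = P + 248.
Before the tax: set 272 − 2P = P + 248 → P* = $8, Q* = 256.
With the tax collected from suppliers, supply shifts: Qs = (P − 6) + 248.
Solving gives Q = 252 with buyers paying $10 and suppliers receiving $4 (the $6 wedge).

Buyers pay $10; suppliers receive $4; quantity = 252.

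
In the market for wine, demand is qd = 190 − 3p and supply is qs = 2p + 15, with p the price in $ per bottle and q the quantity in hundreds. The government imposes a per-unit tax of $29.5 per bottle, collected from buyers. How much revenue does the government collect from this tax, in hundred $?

Before the tax: set 190 − 3p = 2p + 15 → p* = $35, q* = 85.
With the tax collected from buyers, demand (in seller-price terms) shifts: qd = 190 − 3(p + 29.5).
New equilibrium: buyers pay $46.8, producers receive $17.3, q = 49.6. (Wedge: pb − ps = 29.5.)
Revenue = t · Q = 29.5 · 49.6 = $1463.2.

Tax revenue = $1463.2 hundred.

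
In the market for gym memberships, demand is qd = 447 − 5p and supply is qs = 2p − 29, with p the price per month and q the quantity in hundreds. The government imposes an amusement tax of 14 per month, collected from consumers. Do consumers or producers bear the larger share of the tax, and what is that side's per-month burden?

Before the tax: set 447 − 5p = 2p − 29 → p* = 68, q* = 107.
With the tax collected from consumers, demand (in seller-price terms) shifts: qd = 447 − 5(p + 14).
New equilibrium: consumers pay 72, producers receive 58, q = 87. (Wedge: pb − ps = 14.)
Per-month burden: consumers 4, producers 10.
Producers take the larger share because supply is less price-elastic here (demand slope 5 vs supply slope 2).
The less price-elastic side of the market bears the larger share of a per-unit tax.

Producers bear the larger share: 10 per month.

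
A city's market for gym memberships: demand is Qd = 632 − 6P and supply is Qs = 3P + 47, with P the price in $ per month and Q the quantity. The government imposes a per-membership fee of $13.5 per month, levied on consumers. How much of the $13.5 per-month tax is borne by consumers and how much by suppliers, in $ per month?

Without the tax, 632 − 6P = 3P + 47 gives 9P = 585, so P* = $65 and Q* = 242.
With the tax collected from consumers, demand (in seller-price terms) shifts: Qd = 632 − 6(P + 13.5).
New equilibrium: consumers pay $69.5, suppliers receive $56, Q = 215. (Wedge: Pb − Ps = 13.5.)
Burden on consumers: $4.5; on suppliers: $9. (They sum to $13.5.)
The less price-elastic side of the market bears the larger share of a per-unit tax.

Consumers bear $4.5 per month; suppliers bear $9 per month.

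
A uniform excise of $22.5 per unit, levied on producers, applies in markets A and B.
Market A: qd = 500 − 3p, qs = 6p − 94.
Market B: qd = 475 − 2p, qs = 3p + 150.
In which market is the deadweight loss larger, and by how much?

Market A: pre-tax p* = $66, q* = 302; post-tax q = 257; deadweight loss = $506.25.
Market B: pre-tax p* = $65, q* = 345; post-tax q = 318; deadweight loss = $303.75.
Difference: $506.25 vs $303.75 → market A is larger by $202.5.

Market A, by $202.5.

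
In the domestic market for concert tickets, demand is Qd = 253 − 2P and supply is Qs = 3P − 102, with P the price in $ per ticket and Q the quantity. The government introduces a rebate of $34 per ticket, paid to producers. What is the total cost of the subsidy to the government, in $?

Government outlay = $5161.2.

Before the subsidy: set 253 − 2P = 3P − 102 → P* = $71, Q* = 111.
With a per-unit subsidy paid to producers, each receives P + 34 per unit sold, so supply becomes Qs = 3(P + 34) − 102.
New equilibrium: buyers pay $50.6, producers receive $84.6, Q = 151.8. (Wedge: Pb − Ps = −34.)
Outlay = t · Q = 34 · 151.8 = $5161.2.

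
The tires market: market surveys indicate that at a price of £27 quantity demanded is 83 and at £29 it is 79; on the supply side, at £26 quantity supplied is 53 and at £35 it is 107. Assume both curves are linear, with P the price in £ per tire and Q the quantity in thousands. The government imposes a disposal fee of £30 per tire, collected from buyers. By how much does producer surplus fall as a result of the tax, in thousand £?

Producer surplus falls by £408.75 thousand.

Demand slope: (79 − 83)/(29 − 27) = -2, so Qd = 137 − 2P.
Supply slope: (107 − 53)/(35 − 26) = 6, so Qs = 6P − 103.
Before the tax: set 137 − 2P = 6P − 103 → P* = £30, Q* = 77.
With the tax collected from buyers, demand (in seller-price terms) shifts: Qd = 137 − 2(P + 30).
New equilibrium: buyers pay £52.5, suppliers receive £22.5, Q = 32. (Wedge: Pb − Ps = 30.)
ΔPS is the trapezoid between Q = 32 and Q = 77 of height £7.5: ½ · (77 + 32) · 7.5 = £408.75.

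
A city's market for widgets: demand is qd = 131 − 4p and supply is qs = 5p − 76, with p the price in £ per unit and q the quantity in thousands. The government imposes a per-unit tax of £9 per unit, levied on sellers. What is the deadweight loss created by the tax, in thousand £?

Deadweight loss = £90 thousand.

Without the tax, 131 − 4p = 5p − 76 gives 9p = 207, so p* = £23 and q* = 39.
With the tax collected from sellers, supply shifts: qs = 5(p − 9) − 76.
Solving gives q = 19 with buyers paying £28 and sellers receiving £19 (the £9 wedge).
Quantity falls by |ΔQ| = |39 − 19| = 20.
DWL = ½ · t · |ΔQ| = ½ · 9 · 20 = £90.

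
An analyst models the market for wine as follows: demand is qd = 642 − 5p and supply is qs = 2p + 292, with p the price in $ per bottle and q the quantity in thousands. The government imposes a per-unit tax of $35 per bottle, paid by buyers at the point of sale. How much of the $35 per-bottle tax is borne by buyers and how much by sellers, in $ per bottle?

Before the tax: set 642 − 5p = 2p + 292 → p* = $50, q* = 392.
With the tax collected from buyers, demand (in seller-price terms) shifts: qd = 642 − 5(p + 35).
New equilibrium: buyers pay $60, sellers receive $25, q = 342. (Wedge: pb − ps = 35.)
Burden on buyers: $10; on sellers: $25. (They sum to $35.)
The less price-elastic side of the market bears the larger share of a per-unit tax.

Buyers bear $10 per bottle; sellers bear $25 per bottle.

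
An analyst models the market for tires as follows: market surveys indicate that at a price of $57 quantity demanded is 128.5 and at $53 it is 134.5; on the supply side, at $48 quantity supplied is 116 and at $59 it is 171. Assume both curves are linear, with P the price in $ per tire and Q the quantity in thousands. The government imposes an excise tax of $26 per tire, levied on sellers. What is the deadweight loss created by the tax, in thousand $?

Deadweight loss = $390 thousand.

Demand slope: (134.5 − 128.5)/(53 − 57) = -1.5, so Qd = 214 − 1.5P.
Supply slope: (171 − 116)/(59 − 48) = 5, so Qs = 5P − 124.
Before the tax: set 214 − 1.5P = 5P − 124 → P* = $52, Q* = 136.
With the tax collected from sellers, supply shifts: Qs = 5(P − 26) − 124.
New equilibrium: consumers pay $72, sellers receive $46, Q = 106. (Wedge: Pb − Ps = 26.)
Quantity falls by |ΔQ| = |136 − 106| = 30.
DWL = ½ · t · |ΔQ| = ½ · 26 · 30 = $390.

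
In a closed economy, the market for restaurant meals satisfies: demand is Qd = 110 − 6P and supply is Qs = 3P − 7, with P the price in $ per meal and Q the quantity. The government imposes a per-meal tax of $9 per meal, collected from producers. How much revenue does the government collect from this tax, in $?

Before the tax: set 110 − 6P = 3P − 7 → P* = $13, Q* = 32.
With the tax collected from producers, supply shifts: Qs = 3(P − 9) − 7.
New equilibrium: buyers pay $16, producers receive $7, Q = 14. (Wedge: Pb − Ps = 9.)
Revenue = t · Q = 9 · 14 = $126.

Tax revenue = $126.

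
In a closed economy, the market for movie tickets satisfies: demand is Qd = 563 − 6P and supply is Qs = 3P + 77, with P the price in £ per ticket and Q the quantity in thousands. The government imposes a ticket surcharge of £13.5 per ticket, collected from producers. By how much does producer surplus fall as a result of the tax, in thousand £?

Producer surplus falls by £2029.5 thousand.

Before the tax: set 563 − 6P = 3P + 77 → P* = £54, Q* = 239.
With the tax collected from producers, supply shifts: Qs = 3(P − 13.5) + 77.
New equilibrium: buyers pay £58.5, producers receive £45, Q = 212. (Wedge: Pb − Ps = 13.5.)
ΔPS is the trapezoid between Q = 212 and Q = 239 of height £9: ½ · (239 + 212) · 9 = £2029.5.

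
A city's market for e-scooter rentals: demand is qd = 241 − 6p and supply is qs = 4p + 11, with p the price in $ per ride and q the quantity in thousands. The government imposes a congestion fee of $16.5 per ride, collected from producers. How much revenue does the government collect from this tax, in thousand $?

Before the tax: set 241 − 6p = 4p + 11 → p* = $23, q* = 103.
With the tax collected from producers, supply shifts: qs = 4(p − 16.5) + 11.
New equilibrium: consumers pay $29.6, producers receive $13.1, q = 63.4. (Wedge: pb − ps = 16.5.)
Revenue = t · Q = 16.5 · 63.4 = $1046.1.

Tax revenue = $1046.1 thousand.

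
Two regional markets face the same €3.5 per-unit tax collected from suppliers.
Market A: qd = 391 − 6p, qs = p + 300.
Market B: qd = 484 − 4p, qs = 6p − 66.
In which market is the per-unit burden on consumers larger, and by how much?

Market B, by €1.6.

Market A: pre-tax p* = €13, q* = 313; post-tax q = 310; per-unit burden on consumers = €0.5.
Market B: pre-tax p* = €55, q* = 264; post-tax q = 255.6; per-unit burden on consumers = €2.1.
Difference: €0.5 vs €2.1 → market B is larger by €1.6.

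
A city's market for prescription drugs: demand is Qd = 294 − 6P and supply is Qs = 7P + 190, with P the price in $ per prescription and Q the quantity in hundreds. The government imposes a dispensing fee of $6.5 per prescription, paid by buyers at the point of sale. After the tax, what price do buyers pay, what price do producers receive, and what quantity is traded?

Before the tax: set 294 − 6P = 7P + 190 → P* = $8, Q* = 246.
With the tax collected from buyers, demand (in seller-price terms) shifts: Qd = 294 − 6(P + 6.5).
New equilibrium: buyers pay $11.5, producers receive $5, Q = 225. (Wedge: Pb − Ps = 6.5.)

Buyers pay $11.5; producers receive $5; quantity = 225.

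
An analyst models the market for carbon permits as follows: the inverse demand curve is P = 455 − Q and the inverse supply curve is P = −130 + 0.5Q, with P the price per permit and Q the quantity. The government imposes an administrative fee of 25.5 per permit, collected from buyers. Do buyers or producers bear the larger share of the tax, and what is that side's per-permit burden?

Buyers bear the larger share: 17 per permit.

Inverting to Q(P) form: Qd = 455 − P; Qs = 2P + 260.
Before the tax: set 455 − P = 2P + 260 → P* = 65, Q* = 390.
With the tax collected from buyers, demand (in seller-price terms) shifts: Qd = 455 − (P + 25.5).
Solving gives Q = 373 with buyers paying 82 and producers receiving 56.5 (the 25.5 wedge).
Per-permit burden: buyers 17, producers 8.5.
Buyers take the larger share because demand is less price-elastic here (demand slope 1 vs supply slope 2).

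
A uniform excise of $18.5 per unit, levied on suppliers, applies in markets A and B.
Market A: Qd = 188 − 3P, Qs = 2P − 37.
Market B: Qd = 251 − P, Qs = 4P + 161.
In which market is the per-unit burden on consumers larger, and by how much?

Market A: pre-tax P* = $45, Q* = 53; post-tax Q = 30.8; per-unit burden on consumers = $7.4.
Market B: pre-tax P* = $18, Q* = 233; post-tax Q = 218.2; per-unit burden on consumers = $14.8.
Difference: $7.4 vs $14.8 → market B is larger by $7.4.

Market B, by $7.4.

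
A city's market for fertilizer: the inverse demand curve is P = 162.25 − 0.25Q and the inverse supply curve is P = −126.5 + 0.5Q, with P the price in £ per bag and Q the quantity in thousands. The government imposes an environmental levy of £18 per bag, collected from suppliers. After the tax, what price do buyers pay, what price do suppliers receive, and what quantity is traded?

Buyers pay £72; suppliers receive £54; quantity = 361.

Rewrite in direct form: Qd = 649 − 4P and Qs = 2P + 253.
Without the tax, 649 − 4P = 2P + 253 gives 6P = 396, so P* = £66 and Q* = 385.
With the tax collected from suppliers, supply shifts: Qs = 2(P − 18) + 253.
Solving gives Q = 361 with buyers paying £72 and suppliers receiving £54 (the £18 wedge).
The less price-elastic side of the market bears the larger share of a per-unit tax.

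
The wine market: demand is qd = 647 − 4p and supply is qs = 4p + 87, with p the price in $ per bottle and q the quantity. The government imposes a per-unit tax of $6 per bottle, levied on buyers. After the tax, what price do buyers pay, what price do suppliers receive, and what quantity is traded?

Buyers pay $73; suppliers receive $67; quantity = 355.

Before the tax: set 647 − 4p = 4p + 87 → p* = $70, q* = 367.
With the tax collected from buyers, demand (in seller-price terms) shifts: qd = 647 − 4(p + 6).
New equilibrium: buyers pay $73, suppliers receive $67, q = 355. (Wedge: pb − ps = 6.)
The less price-elastic side of the market bears the larger share of a per-unit tax.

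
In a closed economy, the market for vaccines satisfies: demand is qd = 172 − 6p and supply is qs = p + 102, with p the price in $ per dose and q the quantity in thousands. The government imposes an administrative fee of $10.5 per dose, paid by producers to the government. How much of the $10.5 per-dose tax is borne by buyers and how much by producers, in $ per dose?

Buyers bear $1.5 per dose; producers bear $9 per dose.

Before the tax: set 172 − 6p = p + 102 → p* = $10, q* = 112.
With the tax collected from producers, supply shifts: qs = (p − 10.5) + 102.
Solving gives q = 103 with buyers paying $11.5 and producers receiving $1 (the $10.5 wedge).
Burden on buyers: $1.5; on producers: $9. (They sum to $10.5.)
The less price-elastic side of the market bears the larger share of a per-unit tax.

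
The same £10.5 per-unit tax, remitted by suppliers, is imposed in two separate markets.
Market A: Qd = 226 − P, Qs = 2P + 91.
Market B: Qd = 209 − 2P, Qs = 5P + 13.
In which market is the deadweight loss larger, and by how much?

Market B, by £42.

Market A: pre-tax P* = £45, Q* = 181; post-tax Q = 174; deadweight loss = £36.75.
Market B: pre-tax P* = £28, Q* = 153; post-tax Q = 138; deadweight loss = £78.75.
Difference: £36.75 vs £78.75 → market B is larger by £42.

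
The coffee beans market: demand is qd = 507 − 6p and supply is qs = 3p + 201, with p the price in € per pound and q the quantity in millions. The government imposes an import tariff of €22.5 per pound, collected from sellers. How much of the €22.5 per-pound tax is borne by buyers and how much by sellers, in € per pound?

Without the tax, 507 − 6p = 3p + 201 gives 9p = 306, so p* = €34 and q* = 303.
With the tax collected from sellers, supply shifts: qs = 3(p − 22.5) + 201.
Solving gives q = 258 with buyers paying €41.5 and sellers receiving €19 (the €22.5 wedge).
Burden on buyers: €7.5; on sellers: €15. (They sum to €22.5.)

Buyers bear €7.5 per pound; sellers bear €15 per pound.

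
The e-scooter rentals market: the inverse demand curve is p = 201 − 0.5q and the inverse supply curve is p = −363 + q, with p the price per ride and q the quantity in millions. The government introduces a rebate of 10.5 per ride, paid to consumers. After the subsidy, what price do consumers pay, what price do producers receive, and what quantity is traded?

Consumers pay 9.5; producers receive 20; quantity = 383.

Inverting to q(p) form: qd = 402 − 2p; qs = p + 363.
Without the subsidy, 402 − 2p = p + 363 gives 3p = 39, so p* = 13 and q* = 376.
With a per-unit subsidy paid to consumers, each effectively pays p − 10.5, so demand becomes qd = 402 − 2(p − 10.5).
New equilibrium: consumers pay 9.5, producers receive 20, q = 383. (Wedge: pb − ps = −10.5.)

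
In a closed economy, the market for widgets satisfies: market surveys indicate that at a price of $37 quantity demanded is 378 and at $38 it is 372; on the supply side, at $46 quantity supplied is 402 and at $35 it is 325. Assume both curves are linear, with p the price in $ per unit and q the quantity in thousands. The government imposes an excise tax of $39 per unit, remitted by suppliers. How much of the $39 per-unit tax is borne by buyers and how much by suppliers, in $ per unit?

Buyers bear $21 per unit; suppliers bear $18 per unit.

Demand slope: (372 − 378)/(38 − 37) = -6, so qd = 600 − 6p.
Supply slope: (325 − 402)/(35 − 46) = 7, so qs = 7p + 80.
Before the tax: set 600 − 6p = 7p + 80 → p* = $40, q* = 360.
With the tax collected from suppliers, supply shifts: qs = 7(p − 39) + 80.
New equilibrium: buyers pay $61, suppliers receive $22, q = 234. (Wedge: pb − ps = 39.)
Burden on buyers: $21; on suppliers: $18. (They sum to $39.)
The less price-elastic side of the market bears the larger share of a per-unit tax.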